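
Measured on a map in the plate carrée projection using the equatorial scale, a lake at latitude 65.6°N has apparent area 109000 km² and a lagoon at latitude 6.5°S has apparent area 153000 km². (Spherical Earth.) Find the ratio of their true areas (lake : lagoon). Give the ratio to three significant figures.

0.296

On the plate carrée, areal scale = h·k = 1 × sec φ, so true area = apparent × cos φ.
True area of lake: 109000 × cos(65.6°) = 109000 × 0.4131 = 45030 km².
True area of lagoon: 153000 × cos(6.5°) = 153000 × 0.9936 = 152000 km².
Ratio = 45030 / 152000 ≈ 0.296.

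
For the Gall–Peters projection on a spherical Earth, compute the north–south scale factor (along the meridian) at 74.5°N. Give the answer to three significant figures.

0.378

The Gall–Peters projection is cylindrical equal-area with φ₀ = 45°. A cylindrical equal-area projection with standard parallel φ₀ has meridian scale h = cos φ / cos φ₀ and parallel scale k = cos φ₀ / cos φ (so areas are preserved, h·k = 1).
h = cos 74.5° / cos 45° = 0.2672/0.7071 = 0.3779.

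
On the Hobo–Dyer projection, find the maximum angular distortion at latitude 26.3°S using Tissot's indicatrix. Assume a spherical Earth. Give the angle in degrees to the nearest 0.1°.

14.0°

Hobo–Dyer is a cylindrical equal-area projection with standard parallels at ±37.5°. Cylindrical equal-area (φ₀ = 37.5°): h = cos φ / cos 37.5° along meridians, k = cos 37.5° / cos φ along parallels; h·k = 1.
At 26.3°: h = 1.130, k = 0.8850; principal scales a = 1.130, b = 0.8850.
sin(ω/2) = (a − b)/(a + b) = 0.2450/2.015 = 0.1216, so ω = 2 arcsin(0.1216) ≈ 14.0°.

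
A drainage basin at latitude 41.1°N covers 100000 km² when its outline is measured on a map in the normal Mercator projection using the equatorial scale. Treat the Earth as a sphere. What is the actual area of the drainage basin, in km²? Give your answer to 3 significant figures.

The Mercator projection is conformal; its linear scale factor is the same in every direction and equals sec φ = 1/cos φ.
Areal scale = k² = sec²φ = 1/cos²(41.1°) = 1/0.7536² = 1.761.
True area = apparent / (areal scale) = 100000 / 1.761 ≈ 56800 km².

56800 km²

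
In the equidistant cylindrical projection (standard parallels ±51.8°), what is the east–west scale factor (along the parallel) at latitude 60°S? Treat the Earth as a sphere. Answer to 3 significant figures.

1.24

With standard parallel φ₀ = 51.8°, the equirectangular projection gives x = Rλ cos φ₀, y = Rφ, so h = 1 and k = cos 51.8° / cos φ.
k = cos 51.8° / cos 60° = 0.6184/0.5000 = 1.237.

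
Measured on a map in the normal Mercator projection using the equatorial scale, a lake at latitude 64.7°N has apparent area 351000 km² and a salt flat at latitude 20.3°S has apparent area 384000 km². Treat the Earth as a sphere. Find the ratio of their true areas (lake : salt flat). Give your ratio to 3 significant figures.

0.190

Since Mercator area scale is 1/cos²φ, the true area equals the apparent area multiplied by cos²φ.
True area of lake: 351000 × cos²(64.7°) = 351000 × 0.1826 = 64100 km².
True area of salt flat: 384000 × cos²(20.3°) = 384000 × 0.8796 = 337800 km².
Ratio = 64100 / 337800 ≈ 0.190.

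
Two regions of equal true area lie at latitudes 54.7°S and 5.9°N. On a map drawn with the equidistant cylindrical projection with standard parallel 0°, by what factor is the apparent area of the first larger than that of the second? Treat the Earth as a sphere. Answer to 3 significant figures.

In the plate carrée (x = Rλ, y = Rφ), meridians are true-scale (h = 1) and parallels are stretched by k = sec φ.
Areal scale at 54.7°: h·k = 1.000 × 1.731 = 1.731.
Areal scale at 5.9°: h·k = 1.000 × 1.005 = 1.005.
Ratio = 1.731/1.005 ≈ 1.72.

1.72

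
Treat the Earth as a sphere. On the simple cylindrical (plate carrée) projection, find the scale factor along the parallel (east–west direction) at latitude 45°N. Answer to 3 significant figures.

1.41

For the equirectangular projection with φ₀ = 0 (plate carrée), h = 1 along meridians and k = sec φ along parallels.
k = 1/cos 45° = 1/0.7071 = 1.414.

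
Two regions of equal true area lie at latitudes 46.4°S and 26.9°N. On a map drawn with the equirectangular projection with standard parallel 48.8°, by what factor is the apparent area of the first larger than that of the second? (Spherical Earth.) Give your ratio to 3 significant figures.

1.29

The equidistant cylindrical projection with φ₀ = 48.8° has h = 1 (meridians true) and k = cos φ₀ / cos φ along parallels.
Areal scale at 46.4°: h·k = 1.000 × 0.9551 = 0.9551.
Areal scale at 26.9°: h·k = 1.000 × 0.7386 = 0.7386.
Ratio = 0.9551/0.7386 ≈ 1.29.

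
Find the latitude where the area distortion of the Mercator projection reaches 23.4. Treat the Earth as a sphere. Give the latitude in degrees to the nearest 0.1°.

78.1°

Mercator areal scale is sec²φ.
sec²φ = 23.4  ⇒  cos²φ = 0.04274  ⇒  cos φ = 0.2067.
φ = arccos(0.2067) ≈ 78.1°.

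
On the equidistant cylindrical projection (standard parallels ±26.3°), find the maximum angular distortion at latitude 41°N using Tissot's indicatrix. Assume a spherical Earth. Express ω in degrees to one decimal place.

With standard parallel φ₀ = 26.3°, the equirectangular projection gives x = Rλ cos φ₀, y = Rφ, so h = 1 and k = cos 26.3° / cos φ.
At 41°: h = 1.000, k = 1.188; principal scales a = 1.188, b = 1.000.
sin(ω/2) = (a − b)/(a + b) = 0.1879/2.188 = 0.08586, so ω = 2 arcsin(0.08586) ≈ 9.9°.

9.9°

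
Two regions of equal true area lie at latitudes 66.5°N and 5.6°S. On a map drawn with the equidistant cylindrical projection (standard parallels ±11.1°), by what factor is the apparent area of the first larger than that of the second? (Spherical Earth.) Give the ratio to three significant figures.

The equidistant cylindrical projection with φ₀ = 11.1° has h = 1 (meridians true) and k = cos φ₀ / cos φ along parallels.
Areal scale at 66.5°: h·k = 1.000 × 2.461 = 2.461.
Areal scale at 5.6°: h·k = 1.000 × 0.9860 = 0.9860.
Ratio = 2.461/0.9860 ≈ 2.50.

2.50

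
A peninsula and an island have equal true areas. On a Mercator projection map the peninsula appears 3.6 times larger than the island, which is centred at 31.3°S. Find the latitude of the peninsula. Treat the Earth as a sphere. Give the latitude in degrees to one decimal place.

Mercator areal scale is sec²φ, so apparent-area ratio = sec²φ₁ / sec²φ₂ = cos²φ₂ / cos²φ₁.
cos²φ₂ / cos²φ₁ = 3.6  ⇒  cos φ₁ = cos 31.3° / √3.6 = 0.8545/1.897 = 0.4503.
φ₁ = arccos(0.4503) ≈ 63.2°.

63.2°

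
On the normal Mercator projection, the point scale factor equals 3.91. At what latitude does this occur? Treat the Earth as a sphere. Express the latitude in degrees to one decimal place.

Mercator scale is k = sec φ = 1/cos φ.
1/cos φ = 3.91  ⇒  cos φ = 0.2558  ⇒  φ = arccos(0.2558) ≈ 75.2°.

75.2°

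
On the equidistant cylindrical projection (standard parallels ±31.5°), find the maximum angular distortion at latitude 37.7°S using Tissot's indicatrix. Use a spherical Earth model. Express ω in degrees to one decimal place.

4.3°

With standard parallel φ₀ = 31.5°, the equirectangular projection gives x = Rλ cos φ₀, y = Rφ, so h = 1 and k = cos 31.5° / cos φ.
At 37.7°: h = 1.000, k = 1.078; principal scales a = 1.078, b = 1.000.
sin(ω/2) = (a − b)/(a + b) = 0.07762/2.078 = 0.03736, so ω = 2 arcsin(0.03736) ≈ 4.3°.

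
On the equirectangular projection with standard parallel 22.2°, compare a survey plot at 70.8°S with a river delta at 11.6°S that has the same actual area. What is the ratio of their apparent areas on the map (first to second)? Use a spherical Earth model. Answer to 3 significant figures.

2.98

In the equirectangular projection with standard parallel φ₀ = 22.2° (x = Rλ cos φ₀, y = Rφ), meridians are true-scale (h = 1) and the parallel scale is k = cos φ₀ / cos φ.
Areal scale at 70.8°: h·k = 1.000 × 2.815 = 2.815.
Areal scale at 11.6°: h·k = 1.000 × 0.9452 = 0.9452.
Ratio = 2.815/0.9452 ≈ 2.98.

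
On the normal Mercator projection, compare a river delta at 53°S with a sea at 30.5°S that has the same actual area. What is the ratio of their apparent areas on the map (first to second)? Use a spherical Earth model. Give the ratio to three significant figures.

Mercator areal scale is sec²φ.
At 53°: sec²(53°) = 1/0.6018² = 2.761.
At 30.5°: sec²(30.5°) = 1/0.8616² = 1.347.
Ratio = 2.761/1.347 = cos²(30.5°)/cos²(53°) ≈ 2.05.

2.05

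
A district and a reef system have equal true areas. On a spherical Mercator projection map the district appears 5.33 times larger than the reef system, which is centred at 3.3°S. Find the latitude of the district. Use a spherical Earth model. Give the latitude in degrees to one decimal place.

On Mercator, (apparent₁)/(apparent₂) = sec²φ₁ / sec²φ₂ when true areas are equal.
cos²φ₂ / cos²φ₁ = 5.33  ⇒  cos φ₁ = cos 3.3° / √5.33 = 0.9983/2.309 = 0.4324.
φ₁ = arccos(0.4324) ≈ 64.4°.

64.4°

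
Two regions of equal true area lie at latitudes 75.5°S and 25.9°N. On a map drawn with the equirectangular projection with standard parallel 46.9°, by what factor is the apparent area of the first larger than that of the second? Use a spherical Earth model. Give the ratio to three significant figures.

3.59

In the equirectangular projection with standard parallel φ₀ = 46.9° (x = Rλ cos φ₀, y = Rφ), meridians are true-scale (h = 1) and the parallel scale is k = cos φ₀ / cos φ.
Areal scale at 75.5°: h·k = 1.000 × 2.729 = 2.729.
Areal scale at 25.9°: h·k = 1.000 × 0.7596 = 0.7596.
Ratio = 2.729/0.7596 ≈ 3.59.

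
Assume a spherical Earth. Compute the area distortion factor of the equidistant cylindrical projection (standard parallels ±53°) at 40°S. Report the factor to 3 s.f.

0.786

With standard parallel φ₀ = 53°, the equirectangular projection gives x = Rλ cos φ₀, y = Rφ, so h = 1 and k = cos 53° / cos φ.
Areal scale = h·k = 1 × cos φ₀ / cos φ; at 40°, h = 1.000, k = 0.7856, so h·k = 0.7856.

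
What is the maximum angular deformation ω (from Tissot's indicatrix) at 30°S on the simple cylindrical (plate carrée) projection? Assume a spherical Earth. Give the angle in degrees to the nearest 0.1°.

8.2°

In the plate carrée (x = Rλ, y = Rφ), meridians are true-scale (h = 1) and parallels are stretched by k = sec φ.
At 30°: h = 1.000, k = 1.155; principal scales a = 1.155, b = 1.000.
sin(ω/2) = (a − b)/(a + b) = 0.1547/2.155 = 0.07180, so ω = 2 arcsin(0.07180) ≈ 8.2°.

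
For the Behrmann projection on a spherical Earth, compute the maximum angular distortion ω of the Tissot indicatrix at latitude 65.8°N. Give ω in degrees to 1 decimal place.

Behrmann is a cylindrical equal-area projection with standard parallels at ±30°. For cylindrical equal-area with standard parallel φ₀, h = cos φ / cos φ₀ and k = cos φ₀ / cos φ, so h·k = 1.
At 65.8°: h = 0.4733, k = 2.113; principal scales a = 2.113, b = 0.4733.
sin(ω/2) = (a − b)/(a + b) = 1.639/2.586 = 0.6339, so ω = 2 arcsin(0.6339) ≈ 78.7°.

78.7°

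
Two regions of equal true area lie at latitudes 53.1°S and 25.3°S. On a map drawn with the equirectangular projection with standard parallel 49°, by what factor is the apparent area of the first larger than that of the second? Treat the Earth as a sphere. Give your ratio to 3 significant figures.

The equidistant cylindrical projection with φ₀ = 49° has h = 1 (meridians true) and k = cos φ₀ / cos φ along parallels.
Areal scale at 53.1°: h·k = 1.000 × 1.093 = 1.093.
Areal scale at 25.3°: h·k = 1.000 × 0.7257 = 0.7257.
Ratio = 1.093/0.7257 ≈ 1.51.

1.51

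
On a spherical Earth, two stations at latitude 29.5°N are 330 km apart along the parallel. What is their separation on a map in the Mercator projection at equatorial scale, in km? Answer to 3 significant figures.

Mercator is conformal, so the point scale is isotropic: h = k = sec φ = 1/cos φ.
Along the parallel, k = sec 29.5° = 1/0.8704 = 1.149.
Map distance = 330 × 1.149 ≈ 379 km.

379 km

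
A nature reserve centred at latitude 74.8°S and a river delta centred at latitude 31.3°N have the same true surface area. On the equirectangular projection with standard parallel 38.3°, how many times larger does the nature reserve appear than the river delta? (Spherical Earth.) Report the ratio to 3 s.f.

In the equirectangular projection with standard parallel φ₀ = 38.3° (x = Rλ cos φ₀, y = Rφ), meridians are true-scale (h = 1) and the parallel scale is k = cos φ₀ / cos φ.
Areal scale at 74.8°: h·k = 1.000 × 2.993 = 2.993.
Areal scale at 31.3°: h·k = 1.000 × 0.9184 = 0.9184.
Ratio = 2.993/0.9184 ≈ 3.26.

3.26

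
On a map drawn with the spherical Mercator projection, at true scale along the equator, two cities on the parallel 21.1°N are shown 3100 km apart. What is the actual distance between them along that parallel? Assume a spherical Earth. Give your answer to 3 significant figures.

2890 km

For Mercator, h = k = sec φ (a conformal cylindrical projection has a single point scale, 1/cos φ).
Along the parallel at 21.1°, map distances are exaggerated by k = sec 21.1° = 1.072.
True distance = 3100 / 1.072 = 3100 × cos 21.1° ≈ 2890 km.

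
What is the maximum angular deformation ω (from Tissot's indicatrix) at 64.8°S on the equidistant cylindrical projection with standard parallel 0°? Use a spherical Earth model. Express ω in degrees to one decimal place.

47.5°

For the equirectangular projection with φ₀ = 0 (plate carrée), h = 1 along meridians and k = sec φ along parallels.
At 64.8°: h = 1.000, k = 2.349; principal scales a = 2.349, b = 1.000.
sin(ω/2) = (a − b)/(a + b) = 1.349/3.349 = 0.4027, so ω = 2 arcsin(0.4027) ≈ 47.5°.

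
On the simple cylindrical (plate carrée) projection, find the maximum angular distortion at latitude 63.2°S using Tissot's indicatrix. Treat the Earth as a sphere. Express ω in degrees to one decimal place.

Plate carrée maps x = Rλ, y = Rφ. The meridian scale is h = 1 and the parallel scale is k = 1/cos φ = sec φ.
At 63.2°: h = 1.000, k = 2.218; principal scales a = 2.218, b = 1.000.
sin(ω/2) = (a − b)/(a + b) = 1.218/3.218 = 0.3785, so ω = 2 arcsin(0.3785) ≈ 44.5°.

44.5°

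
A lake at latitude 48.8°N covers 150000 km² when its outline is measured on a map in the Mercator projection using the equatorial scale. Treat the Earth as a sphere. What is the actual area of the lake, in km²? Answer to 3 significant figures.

65100 km²

The Mercator projection is conformal; its linear scale factor is the same in every direction and equals sec φ = 1/cos φ.
Areal scale = k² = sec²φ = 1/cos²(48.8°) = 1/0.6587² = 2.305.
True area = apparent / (areal scale) = 150000 / 2.305 ≈ 65100 km².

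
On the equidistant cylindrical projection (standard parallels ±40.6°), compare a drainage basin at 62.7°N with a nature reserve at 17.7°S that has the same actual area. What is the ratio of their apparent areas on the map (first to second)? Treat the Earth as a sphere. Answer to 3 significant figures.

2.08

In the equirectangular projection with standard parallel φ₀ = 40.6° (x = Rλ cos φ₀, y = Rφ), meridians are true-scale (h = 1) and the parallel scale is k = cos φ₀ / cos φ.
Areal scale at 62.7°: h·k = 1.000 × 1.655 = 1.655.
Areal scale at 17.7°: h·k = 1.000 × 0.7970 = 0.7970.
Ratio = 1.655/0.7970 ≈ 2.08.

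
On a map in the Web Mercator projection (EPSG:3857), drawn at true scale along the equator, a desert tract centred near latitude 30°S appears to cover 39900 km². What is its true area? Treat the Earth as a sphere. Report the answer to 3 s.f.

29900 km²

The Mercator projection is conformal; its linear scale factor is the same in every direction and equals sec φ = 1/cos φ.
Areal scale = k² = sec²φ = 1/cos²(30°) = 1/0.8660² = 1.333.
True area = apparent / (areal scale) = 39900 / 1.333 ≈ 29900 km².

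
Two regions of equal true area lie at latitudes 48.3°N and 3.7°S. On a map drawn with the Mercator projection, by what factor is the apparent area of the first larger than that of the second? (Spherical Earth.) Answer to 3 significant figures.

Mercator areal scale is sec²φ.
At 48.3°: sec²(48.3°) = 1/0.6652² = 2.260.
At 3.7°: sec²(3.7°) = 1/0.9979² = 1.004.
Ratio = 2.260/1.004 = cos²(3.7°)/cos²(48.3°) ≈ 2.25.

2.25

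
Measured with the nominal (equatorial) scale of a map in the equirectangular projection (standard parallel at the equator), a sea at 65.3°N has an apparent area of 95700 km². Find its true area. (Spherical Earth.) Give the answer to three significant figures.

In the plate carrée (x = Rλ, y = Rφ), meridians are true-scale (h = 1) and parallels are stretched by k = sec φ.
Areal scale = h·k = 1 × sec φ; at 65.3°, h = 1.000, k = 2.393, so h·k = 2.393.
True area = apparent / (areal scale) = 95700 / 2.393 ≈ 40000 km².

40000 km²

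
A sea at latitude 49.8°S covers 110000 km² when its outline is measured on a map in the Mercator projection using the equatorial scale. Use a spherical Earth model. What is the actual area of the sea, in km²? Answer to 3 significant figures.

For Mercator, h = k = sec φ (a conformal cylindrical projection has a single point scale, 1/cos φ).
Areal scale = k² = sec²φ = 1/cos²(49.8°) = 1/0.6455² = 2.400.
True area = apparent / (areal scale) = 110000 / 2.400 ≈ 45800 km².

45800 km²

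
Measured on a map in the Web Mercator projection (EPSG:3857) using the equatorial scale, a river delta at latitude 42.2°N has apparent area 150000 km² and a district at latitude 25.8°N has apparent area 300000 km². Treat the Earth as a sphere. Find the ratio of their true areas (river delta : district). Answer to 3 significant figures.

Since Mercator area scale is 1/cos²φ, the true area equals the apparent area multiplied by cos²φ.
True area of river delta: 150000 × cos²(42.2°) = 150000 × 0.5488 = 82320 km².
True area of district: 300000 × cos²(25.8°) = 300000 × 0.8106 = 243200 km².
Ratio = 82320 / 243200 ≈ 0.339.

0.339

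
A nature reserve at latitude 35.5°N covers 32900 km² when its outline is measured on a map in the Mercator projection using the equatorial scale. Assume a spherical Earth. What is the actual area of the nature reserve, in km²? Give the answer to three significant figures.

For Mercator, h = k = sec φ (a conformal cylindrical projection has a single point scale, 1/cos φ).
Areal scale = k² = sec²φ = 1/cos²(35.5°) = 1/0.8141² = 1.509.
True area = apparent / (areal scale) = 32900 / 1.509 ≈ 21800 km².

21800 km²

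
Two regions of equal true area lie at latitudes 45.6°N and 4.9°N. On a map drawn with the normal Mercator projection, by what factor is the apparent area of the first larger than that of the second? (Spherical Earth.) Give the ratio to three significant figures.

2.03

Mercator is conformal with k = sec φ, so areal scale = k² = sec²φ.
At 45.6°: sec²(45.6°) = 1/0.6997² = 2.043.
At 4.9°: sec²(4.9°) = 1/0.9963² = 1.007.
Ratio = 2.043/1.007 = cos²(4.9°)/cos²(45.6°) ≈ 2.03.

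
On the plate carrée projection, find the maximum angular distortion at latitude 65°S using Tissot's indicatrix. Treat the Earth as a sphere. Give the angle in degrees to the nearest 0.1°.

47.9°

In the plate carrée (x = Rλ, y = Rφ), meridians are true-scale (h = 1) and parallels are stretched by k = sec φ.
At 65°: h = 1.000, k = 2.366; principal scales a = 2.366, b = 1.000.
sin(ω/2) = (a − b)/(a + b) = 1.366/3.366 = 0.4059, so ω = 2 arcsin(0.4059) ≈ 47.9°.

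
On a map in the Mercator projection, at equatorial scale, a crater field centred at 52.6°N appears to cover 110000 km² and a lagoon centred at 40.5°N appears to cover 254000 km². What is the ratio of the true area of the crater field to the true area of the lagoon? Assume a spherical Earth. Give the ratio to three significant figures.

0.276

Mercator's areal exaggeration is sec²φ; hence true area = (apparent area) · cos²φ.
True area of crater field: 110000 × cos²(52.6°) = 110000 × 0.3689 = 40580 km².
True area of lagoon: 254000 × cos²(40.5°) = 254000 × 0.5782 = 146900 km².
Ratio = 40580 / 146900 ≈ 0.276.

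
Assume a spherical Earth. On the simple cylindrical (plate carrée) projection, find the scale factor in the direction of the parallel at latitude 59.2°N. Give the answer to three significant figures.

1.95

In the plate carrée (x = Rλ, y = Rφ), meridians are true-scale (h = 1) and parallels are stretched by k = sec φ.
k = 1/cos 59.2° = 1/0.5120 = 1.953.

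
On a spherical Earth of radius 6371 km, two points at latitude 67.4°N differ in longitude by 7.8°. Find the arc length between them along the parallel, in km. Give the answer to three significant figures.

Arc length along a parallel = R cos φ · Δλ (with Δλ in radians).
= 6371 × cos 67.4° × (7.8° × π/180) = 6371 × 0.3843 × 0.1361 ≈ 333 km.

333 km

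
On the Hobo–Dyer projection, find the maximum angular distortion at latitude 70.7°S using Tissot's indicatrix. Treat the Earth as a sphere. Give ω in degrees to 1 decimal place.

Hobo–Dyer is a cylindrical equal-area projection with standard parallels at ±37.5°. For cylindrical equal-area with standard parallel φ₀, h = cos φ / cos φ₀ and k = cos φ₀ / cos φ, so h·k = 1.
At 70.7°: h = 0.4166, k = 2.400; principal scales a = 2.400, b = 0.4166.
sin(ω/2) = (a − b)/(a + b) = 1.984/2.817 = 0.7042, so ω = 2 arcsin(0.7042) ≈ 89.5°.

89.5°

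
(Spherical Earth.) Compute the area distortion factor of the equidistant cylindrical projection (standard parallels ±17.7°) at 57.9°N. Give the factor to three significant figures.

The equidistant cylindrical projection with φ₀ = 17.7° has h = 1 (meridians true) and k = cos φ₀ / cos φ along parallels.
Areal scale = h·k = 1 × cos φ₀ / cos φ; at 57.9°, h = 1.000, k = 1.793, so h·k = 1.793.

1.79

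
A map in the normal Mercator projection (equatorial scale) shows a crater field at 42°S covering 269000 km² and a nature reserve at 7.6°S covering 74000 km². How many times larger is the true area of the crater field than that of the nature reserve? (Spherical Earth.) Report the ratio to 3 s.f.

Mercator's areal exaggeration is sec²φ; hence true area = (apparent area) · cos²φ.
True area of crater field: 269000 × cos²(42°) = 269000 × 0.5523 = 148600 km².
True area of nature reserve: 74000 × cos²(7.6°) = 74000 × 0.9825 = 72710 km².
Ratio = 148600 / 72710 ≈ 2.04.

2.04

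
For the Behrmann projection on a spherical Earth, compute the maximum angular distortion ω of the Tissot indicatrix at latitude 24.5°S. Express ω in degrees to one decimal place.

The Behrmann projection is cylindrical equal-area with φ₀ = 30°. A cylindrical equal-area projection with standard parallel φ₀ has meridian scale h = cos φ / cos φ₀ and parallel scale k = cos φ₀ / cos φ (so areas are preserved, h·k = 1).
At 24.5°: h = 1.051, k = 0.9517; principal scales a = 1.051, b = 0.9517.
sin(ω/2) = (a − b)/(a + b) = 0.09902/2.002 = 0.04945, so ω = 2 arcsin(0.04945) ≈ 5.7°.

5.7°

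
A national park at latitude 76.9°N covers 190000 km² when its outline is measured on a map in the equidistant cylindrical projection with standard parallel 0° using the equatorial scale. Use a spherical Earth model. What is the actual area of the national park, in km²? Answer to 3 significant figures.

43100 km²

In the plate carrée (x = Rλ, y = Rφ), meridians are true-scale (h = 1) and parallels are stretched by k = sec φ.
Areal scale = h·k = 1 × sec φ; at 76.9°, h = 1.000, k = 4.412, so h·k = 4.412.
True area = apparent / (areal scale) = 190000 / 4.412 ≈ 43100 km².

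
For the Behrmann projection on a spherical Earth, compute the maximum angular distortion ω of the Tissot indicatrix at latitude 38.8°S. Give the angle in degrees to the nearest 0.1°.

12.1°

Behrmann is a cylindrical equal-area projection with standard parallels at ±30°. Cylindrical equal-area (φ₀ = 30°): h = cos φ / cos 30° along meridians, k = cos 30° / cos φ along parallels; h·k = 1.
At 38.8°: h = 0.8999, k = 1.111; principal scales a = 1.111, b = 0.8999.
sin(ω/2) = (a − b)/(a + b) = 0.2113/2.011 = 0.1051, so ω = 2 arcsin(0.1051) ≈ 12.1°.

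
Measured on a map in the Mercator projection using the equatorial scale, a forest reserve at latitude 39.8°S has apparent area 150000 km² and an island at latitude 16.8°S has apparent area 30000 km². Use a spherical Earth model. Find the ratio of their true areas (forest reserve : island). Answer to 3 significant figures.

3.22

Since Mercator area scale is 1/cos²φ, the true area equals the apparent area multiplied by cos²φ.
True area of forest reserve: 150000 × cos²(39.8°) = 150000 × 0.5903 = 88540 km².
True area of island: 30000 × cos²(16.8°) = 30000 × 0.9165 = 27490 km².
Ratio = 88540 / 27490 ≈ 3.22.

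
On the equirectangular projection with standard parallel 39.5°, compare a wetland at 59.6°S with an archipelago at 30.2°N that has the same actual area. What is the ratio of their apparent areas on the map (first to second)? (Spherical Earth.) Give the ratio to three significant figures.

With standard parallel φ₀ = 39.5°, the equirectangular projection gives x = Rλ cos φ₀, y = Rφ, so h = 1 and k = cos 39.5° / cos φ.
Areal scale at 59.6°: h·k = 1.000 × 1.525 = 1.525.
Areal scale at 30.2°: h·k = 1.000 × 0.8928 = 0.8928.
Ratio = 1.525/0.8928 ≈ 1.71.

1.71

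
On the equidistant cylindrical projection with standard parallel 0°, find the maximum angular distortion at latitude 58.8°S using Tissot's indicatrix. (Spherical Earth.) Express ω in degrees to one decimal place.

Plate carrée maps x = Rλ, y = Rφ. The meridian scale is h = 1 and the parallel scale is k = 1/cos φ = sec φ.
At 58.8°: h = 1.000, k = 1.930; principal scales a = 1.930, b = 1.000.
sin(ω/2) = (a − b)/(a + b) = 0.9304/2.930 = 0.3175, so ω = 2 arcsin(0.3175) ≈ 37.0°.

37.0°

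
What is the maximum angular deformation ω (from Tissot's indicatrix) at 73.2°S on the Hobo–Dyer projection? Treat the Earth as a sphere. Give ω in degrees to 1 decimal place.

99.9°

Hobo–Dyer is a cylindrical equal-area projection with standard parallels at ±37.5°. For cylindrical equal-area with standard parallel φ₀, h = cos φ / cos φ₀ and k = cos φ₀ / cos φ, so h·k = 1.
At 73.2°: h = 0.3643, k = 2.745; principal scales a = 2.745, b = 0.3643.
sin(ω/2) = (a − b)/(a + b) = 2.381/3.109 = 0.7657, so ω = 2 arcsin(0.7657) ≈ 99.9°.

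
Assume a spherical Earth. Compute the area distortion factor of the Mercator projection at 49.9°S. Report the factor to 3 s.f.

For Mercator, h = k = sec φ (a conformal cylindrical projection has a single point scale, 1/cos φ).
Areal scale = k² = sec²φ = 1/cos²(49.9°) = 1/0.6441² = 2.410.

2.41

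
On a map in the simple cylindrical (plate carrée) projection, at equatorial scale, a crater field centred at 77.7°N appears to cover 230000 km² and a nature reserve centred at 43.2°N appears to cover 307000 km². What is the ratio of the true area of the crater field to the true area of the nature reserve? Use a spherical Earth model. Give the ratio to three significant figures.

0.219

Plate carrée has h = 1 and k = sec φ, giving areal scale sec φ; true area = (apparent area) · cos φ.
True area of crater field: 230000 × cos(77.7°) = 230000 × 0.2130 = 49000 km².
True area of nature reserve: 307000 × cos(43.2°) = 307000 × 0.7290 = 223800 km².
Ratio = 49000 / 223800 ≈ 0.219.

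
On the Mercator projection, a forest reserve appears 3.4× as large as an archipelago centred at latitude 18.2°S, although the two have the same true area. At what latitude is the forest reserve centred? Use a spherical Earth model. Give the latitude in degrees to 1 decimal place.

59.0°

For equal true areas on Mercator, apparent areas scale as sec²φ, so the ratio is cos²φ₂ / cos²φ₁.
cos²φ₂ / cos²φ₁ = 3.4  ⇒  cos φ₁ = cos 18.2° / √3.4 = 0.9500/1.844 = 0.5152.
φ₁ = arccos(0.5152) ≈ 59.0°.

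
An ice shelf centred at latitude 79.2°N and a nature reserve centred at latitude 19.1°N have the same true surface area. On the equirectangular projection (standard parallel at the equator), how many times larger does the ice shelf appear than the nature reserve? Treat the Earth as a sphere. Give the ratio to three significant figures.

In the plate carrée (x = Rλ, y = Rφ), meridians are true-scale (h = 1) and parallels are stretched by k = sec φ.
Areal scale at 79.2°: h·k = 1.000 × 5.337 = 5.337.
Areal scale at 19.1°: h·k = 1.000 × 1.058 = 1.058.
Ratio = 5.337/1.058 ≈ 5.04.

5.04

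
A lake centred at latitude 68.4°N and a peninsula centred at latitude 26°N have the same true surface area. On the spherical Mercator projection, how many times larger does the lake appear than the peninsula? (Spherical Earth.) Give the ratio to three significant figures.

Mercator areal scale is sec²φ.
At 68.4°: sec²(68.4°) = 1/0.3681² = 7.379.
At 26°: sec²(26°) = 1/0.8988² = 1.238.
Ratio = 7.379/1.238 = cos²(26°)/cos²(68.4°) ≈ 5.96.

5.96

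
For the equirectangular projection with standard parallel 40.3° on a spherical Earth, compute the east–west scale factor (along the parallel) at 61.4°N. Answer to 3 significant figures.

1.59

With standard parallel φ₀ = 40.3°, the equirectangular projection gives x = Rλ cos φ₀, y = Rφ, so h = 1 and k = cos 40.3° / cos φ.
k = cos 40.3° / cos 61.4° = 0.7627/0.4787 = 1.593.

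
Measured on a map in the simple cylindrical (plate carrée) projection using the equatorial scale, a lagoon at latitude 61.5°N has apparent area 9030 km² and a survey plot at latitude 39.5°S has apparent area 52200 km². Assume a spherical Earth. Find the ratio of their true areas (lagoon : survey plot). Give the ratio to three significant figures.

Plate carrée has h = 1 and k = sec φ, giving areal scale sec φ; true area = (apparent area) · cos φ.
True area of lagoon: 9030 × cos(61.5°) = 9030 × 0.4772 = 4309 km².
True area of survey plot: 52200 × cos(39.5°) = 52200 × 0.7716 = 40280 km².
Ratio = 4309 / 40280 ≈ 0.107.

0.107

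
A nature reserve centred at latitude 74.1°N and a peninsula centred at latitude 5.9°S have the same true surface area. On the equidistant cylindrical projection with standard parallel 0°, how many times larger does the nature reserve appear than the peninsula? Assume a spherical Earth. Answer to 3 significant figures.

3.63

In the plate carrée (x = Rλ, y = Rφ), meridians are true-scale (h = 1) and parallels are stretched by k = sec φ.
Areal scale at 74.1°: h·k = 1.000 × 3.650 = 3.650.
Areal scale at 5.9°: h·k = 1.000 × 1.005 = 1.005.
Ratio = 3.650/1.005 ≈ 3.63.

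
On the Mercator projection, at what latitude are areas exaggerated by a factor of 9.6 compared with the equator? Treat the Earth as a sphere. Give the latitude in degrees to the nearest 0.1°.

Mercator areal scale is sec²φ.
sec²φ = 9.6  ⇒  cos²φ = 0.1042  ⇒  cos φ = 0.3227.
φ = arccos(0.3227) ≈ 71.2°.

71.2°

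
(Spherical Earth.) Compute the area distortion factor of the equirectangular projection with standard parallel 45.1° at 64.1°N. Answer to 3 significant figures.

1.62

In the equirectangular projection with standard parallel φ₀ = 45.1° (x = Rλ cos φ₀, y = Rφ), meridians are true-scale (h = 1) and the parallel scale is k = cos φ₀ / cos φ.
Areal scale = h·k = 1 × cos φ₀ / cos φ; at 64.1°, h = 1.000, k = 1.616, so h·k = 1.616.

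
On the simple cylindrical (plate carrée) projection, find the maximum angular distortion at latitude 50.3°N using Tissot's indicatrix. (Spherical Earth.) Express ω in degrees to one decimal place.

25.5°

In the plate carrée (x = Rλ, y = Rφ), meridians are true-scale (h = 1) and parallels are stretched by k = sec φ.
At 50.3°: h = 1.000, k = 1.566; principal scales a = 1.566, b = 1.000.
sin(ω/2) = (a − b)/(a + b) = 0.5655/2.566 = 0.2204, so ω = 2 arcsin(0.2204) ≈ 25.5°.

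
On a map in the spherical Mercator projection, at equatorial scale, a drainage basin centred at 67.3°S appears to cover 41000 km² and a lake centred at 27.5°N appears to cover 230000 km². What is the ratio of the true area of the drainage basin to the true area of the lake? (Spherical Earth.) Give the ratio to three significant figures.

0.0337

On Mercator the areal scale is sec²φ, so true area = apparent × cos²φ.
True area of drainage basin: 41000 × cos²(67.3°) = 41000 × 0.1489 = 6106 km².
True area of lake: 230000 × cos²(27.5°) = 230000 × 0.7868 = 181000 km².
Ratio = 6106 / 181000 ≈ 0.0337.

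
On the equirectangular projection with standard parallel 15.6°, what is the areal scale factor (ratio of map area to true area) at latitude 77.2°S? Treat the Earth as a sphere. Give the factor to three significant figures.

4.35

The equidistant cylindrical projection with φ₀ = 15.6° has h = 1 (meridians true) and k = cos φ₀ / cos φ along parallels.
Areal scale = h·k = 1 × cos φ₀ / cos φ; at 77.2°, h = 1.000, k = 4.347, so h·k = 4.347.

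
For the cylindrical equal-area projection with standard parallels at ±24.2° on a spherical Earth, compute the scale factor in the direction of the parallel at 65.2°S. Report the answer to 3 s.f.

Cylindrical equal-area (φ₀ = 24.2°): h = cos φ / cos 24.2° along meridians, k = cos 24.2° / cos φ along parallels; h·k = 1.
k = cos 24.2° / cos 65.2° = 0.9121/0.4195 = 2.175.

2.17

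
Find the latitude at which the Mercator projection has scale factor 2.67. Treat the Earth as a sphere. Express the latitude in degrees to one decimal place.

68.0°

Mercator scale is k = sec φ = 1/cos φ.
1/cos φ = 2.67  ⇒  cos φ = 0.3745  ⇒  φ = arccos(0.3745) ≈ 68.0°.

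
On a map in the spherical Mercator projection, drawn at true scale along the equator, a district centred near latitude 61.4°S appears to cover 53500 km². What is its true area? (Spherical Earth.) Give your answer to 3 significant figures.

12300 km²

Mercator is conformal, so the point scale is isotropic: h = k = sec φ = 1/cos φ.
Areal scale = k² = sec²φ = 1/cos²(61.4°) = 1/0.4787² = 4.364.
True area = apparent / (areal scale) = 53500 / 4.364 ≈ 12300 km².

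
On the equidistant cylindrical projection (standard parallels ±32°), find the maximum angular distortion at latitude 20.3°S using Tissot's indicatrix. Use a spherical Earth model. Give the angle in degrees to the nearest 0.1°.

The equidistant cylindrical projection with φ₀ = 32° has h = 1 (meridians true) and k = cos φ₀ / cos φ along parallels.
At 20.3°: h = 1.000, k = 0.9042; principal scales a = 1.000, b = 0.9042.
sin(ω/2) = (a − b)/(a + b) = 0.09579/1.904 = 0.05030, so ω = 2 arcsin(0.05030) ≈ 5.8°.

5.8°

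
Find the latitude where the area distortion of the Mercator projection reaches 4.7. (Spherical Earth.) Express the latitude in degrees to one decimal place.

62.5°

Mercator areal scale is sec²φ.
sec²φ = 4.7  ⇒  cos²φ = 0.2128  ⇒  cos φ = 0.4613.
φ = arccos(0.4613) ≈ 62.5°.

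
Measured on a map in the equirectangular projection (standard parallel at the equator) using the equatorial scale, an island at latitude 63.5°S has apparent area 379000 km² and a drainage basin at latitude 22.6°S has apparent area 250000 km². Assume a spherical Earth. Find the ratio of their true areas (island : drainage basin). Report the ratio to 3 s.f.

0.733

On the plate carrée, areal scale = h·k = 1 × sec φ, so true area = apparent × cos φ.
True area of island: 379000 × cos(63.5°) = 379000 × 0.4462 = 169100 km².
True area of drainage basin: 250000 × cos(22.6°) = 250000 × 0.9232 = 230800 km².
Ratio = 169100 / 230800 ≈ 0.733.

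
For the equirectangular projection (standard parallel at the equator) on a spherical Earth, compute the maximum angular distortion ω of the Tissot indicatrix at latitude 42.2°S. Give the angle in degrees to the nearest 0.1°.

17.1°

Plate carrée maps x = Rλ, y = Rφ. The meridian scale is h = 1 and the parallel scale is k = 1/cos φ = sec φ.
At 42.2°: h = 1.000, k = 1.350; principal scales a = 1.350, b = 1.000.
sin(ω/2) = (a − b)/(a + b) = 0.3499/2.350 = 0.1489, so ω = 2 arcsin(0.1489) ≈ 17.1°.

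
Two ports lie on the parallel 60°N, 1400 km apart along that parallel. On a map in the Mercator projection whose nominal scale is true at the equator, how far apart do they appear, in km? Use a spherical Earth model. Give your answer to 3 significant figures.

For Mercator, h = k = sec φ (a conformal cylindrical projection has a single point scale, 1/cos φ).
Along the parallel, k = sec 60° = 1/0.5000 = 2.000.
Map distance = 1400 × 2.000 ≈ 2800 km.

2800 km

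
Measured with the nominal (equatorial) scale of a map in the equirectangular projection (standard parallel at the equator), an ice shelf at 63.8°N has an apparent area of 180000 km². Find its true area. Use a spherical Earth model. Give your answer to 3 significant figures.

79500 km²

Plate carrée maps x = Rλ, y = Rφ. The meridian scale is h = 1 and the parallel scale is k = 1/cos φ = sec φ.
Areal scale = h·k = 1 × sec φ; at 63.8°, h = 1.000, k = 2.265, so h·k = 2.265.
True area = apparent / (areal scale) = 180000 / 2.265 ≈ 79500 km².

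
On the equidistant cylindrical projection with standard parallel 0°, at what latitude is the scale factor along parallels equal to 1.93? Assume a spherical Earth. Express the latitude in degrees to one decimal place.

58.8°

Plate carrée: h = 1, k = sec φ along parallels.
sec φ = 1.93  ⇒  cos φ = 0.5181  ⇒  φ ≈ 58.8°.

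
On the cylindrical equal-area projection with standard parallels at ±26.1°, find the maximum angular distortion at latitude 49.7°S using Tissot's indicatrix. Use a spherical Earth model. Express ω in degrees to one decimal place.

A cylindrical equal-area projection with standard parallel φ₀ has meridian scale h = cos φ / cos φ₀ and parallel scale k = cos φ₀ / cos φ (so areas are preserved, h·k = 1).
At 49.7°: h = 0.7202, k = 1.388; principal scales a = 1.388, b = 0.7202.
sin(ω/2) = (a − b)/(a + b) = 0.6682/2.109 = 0.3169, so ω = 2 arcsin(0.3169) ≈ 36.9°.

36.9°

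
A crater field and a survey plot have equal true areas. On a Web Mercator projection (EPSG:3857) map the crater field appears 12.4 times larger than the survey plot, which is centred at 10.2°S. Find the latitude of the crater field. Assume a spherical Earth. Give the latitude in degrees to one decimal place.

73.8°

Mercator areal scale is sec²φ, so apparent-area ratio = sec²φ₁ / sec²φ₂ = cos²φ₂ / cos²φ₁.
cos²φ₂ / cos²φ₁ = 12.4  ⇒  cos φ₁ = cos 10.2° / √12.4 = 0.9842/3.521 = 0.2795.
φ₁ = arccos(0.2795) ≈ 73.8°.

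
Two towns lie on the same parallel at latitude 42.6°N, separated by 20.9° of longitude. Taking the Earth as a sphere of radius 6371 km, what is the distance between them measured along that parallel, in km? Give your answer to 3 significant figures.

1710 km

Arc length along a parallel = R cos φ · Δλ (with Δλ in radians).
= 6371 × cos 42.6° × (20.9° × π/180) = 6371 × 0.7361 × 0.3648 ≈ 1710 km.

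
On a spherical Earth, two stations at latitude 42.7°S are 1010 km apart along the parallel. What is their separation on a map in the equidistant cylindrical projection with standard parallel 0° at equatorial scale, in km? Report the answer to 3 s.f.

1370 km

Plate carrée maps x = Rλ, y = Rφ. The meridian scale is h = 1 and the parallel scale is k = 1/cos φ = sec φ.
Along the parallel, k = sec 42.7° = 1/0.7349 = 1.361.
Map distance = 1010 × 1.361 ≈ 1370 km.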